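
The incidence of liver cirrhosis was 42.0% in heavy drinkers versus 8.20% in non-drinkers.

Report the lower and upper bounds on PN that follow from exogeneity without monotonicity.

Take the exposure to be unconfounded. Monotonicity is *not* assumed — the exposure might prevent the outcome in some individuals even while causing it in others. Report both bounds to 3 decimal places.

p₁ = 0.42, p₀ = 0.082.
Under exogeneity alone the bounds on PN are max{0,(p₁−p₀)/p₁} ≤ PN ≤ min{1,(1−p₀)/p₁}.
  lower = (p₁ − p₀)/p₁ = 0.338 / 0.42 ≈ 0.8048
  upper = min{1, (1 − p₀)/p₁} = 0.918 / 0.42 ≈ 2.1857 → capped at 1

0.805 ≤ PN ≤ 1.000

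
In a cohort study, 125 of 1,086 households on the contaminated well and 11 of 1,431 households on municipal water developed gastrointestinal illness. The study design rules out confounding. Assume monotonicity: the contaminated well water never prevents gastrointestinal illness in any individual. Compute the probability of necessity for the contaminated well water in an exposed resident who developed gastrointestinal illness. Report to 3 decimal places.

p₁ = P(outcome | exposed) = 125/1086 = 0.1151
p₀ = P(outcome | unexposed) = 11/1431 = 0.0076869
Under exogeneity and monotonicity, PN = (p₁ − p₀) / p₁.
PN = (0.1151 − 0.0076869) / 0.1151 = 0.10741 / 0.1151 ≈ 0.9332

PN ≈ 0.933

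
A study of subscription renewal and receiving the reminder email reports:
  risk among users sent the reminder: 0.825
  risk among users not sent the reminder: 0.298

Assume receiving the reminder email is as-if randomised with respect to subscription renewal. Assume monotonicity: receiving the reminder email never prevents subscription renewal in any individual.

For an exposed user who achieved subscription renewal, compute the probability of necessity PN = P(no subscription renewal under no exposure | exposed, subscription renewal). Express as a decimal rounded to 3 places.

PN ≈ 0.639

Let p₁ = 0.825, p₀ = 0.298.
Under exogeneity and monotonicity, PN = (p₁ − p₀) / p₁.
PN = (0.825 − 0.298) / 0.825 = 0.527 / 0.825 ≈ 0.6388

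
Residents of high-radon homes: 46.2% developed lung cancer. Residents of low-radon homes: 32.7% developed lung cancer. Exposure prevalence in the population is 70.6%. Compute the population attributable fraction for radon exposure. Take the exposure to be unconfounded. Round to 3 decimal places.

PAF ≈ 0.226

p₁ = 0.462, p₀ = 0.327.
Overall risk P(Y=1) = π·p₁ + (1−π)·p₀ = 0.706×0.462 + 0.294×0.327 = 0.42231.
Under exogeneity, PAF = [P(Y=1) − p₀] / P(Y=1).
PAF = (0.42231 − 0.327) / 0.42231 ≈ 0.2257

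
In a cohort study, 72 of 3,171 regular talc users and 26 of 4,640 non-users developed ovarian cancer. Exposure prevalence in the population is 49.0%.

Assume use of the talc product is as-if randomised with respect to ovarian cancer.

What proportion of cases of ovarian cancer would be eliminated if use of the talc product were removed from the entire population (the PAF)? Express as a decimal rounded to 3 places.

PAF ≈ 0.599

p₁ = P(outcome | exposed) = 72/3171 = 0.022706
p₀ = P(outcome | unexposed) = 26/4640 = 0.0056034
Overall risk P(Y=1) = π·p₁ + (1−π)·p₀ = 0.49×0.022706 + 0.51×0.0056034 = 0.013984.
Under exogeneity, PAF = [P(Y=1) − p₀] / P(Y=1).
PAF = (0.013984 − 0.0056034) / 0.013984 ≈ 0.5993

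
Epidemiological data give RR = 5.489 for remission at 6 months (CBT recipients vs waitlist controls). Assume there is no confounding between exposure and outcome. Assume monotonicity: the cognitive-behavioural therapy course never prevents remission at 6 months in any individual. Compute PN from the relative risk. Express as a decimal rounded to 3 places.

Under exogeneity and monotonicity, PN = (RR − 1) / RR = 1 − 1/RR.
PN = (5.489 − 1) / 5.489 = 4.489 / 5.489 ≈ 0.8178

PN ≈ 0.818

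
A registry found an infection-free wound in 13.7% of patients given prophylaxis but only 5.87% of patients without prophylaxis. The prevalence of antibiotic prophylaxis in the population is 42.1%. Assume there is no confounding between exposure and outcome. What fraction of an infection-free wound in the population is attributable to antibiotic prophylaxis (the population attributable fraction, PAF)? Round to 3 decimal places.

PAF ≈ 0.360

p₁ = 0.137, p₀ = 0.0587.
Overall risk P(Y=1) = π·p₁ + (1−π)·p₀ = 0.421×0.137 + 0.579×0.0587 = 0.091664.
Under exogeneity, PAF = [P(Y=1) − p₀] / P(Y=1).
PAF = (0.091664 − 0.0587) / 0.091664 ≈ 0.3596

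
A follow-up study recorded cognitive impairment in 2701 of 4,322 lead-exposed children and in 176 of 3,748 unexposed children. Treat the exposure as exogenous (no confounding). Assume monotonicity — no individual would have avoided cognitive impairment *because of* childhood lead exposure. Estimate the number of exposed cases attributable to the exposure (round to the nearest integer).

p₁ = P(outcome | exposed) = 2701/4322 = 0.62494
p₀ = P(outcome | unexposed) = 176/3748 = 0.046958
PN = (p₁ − p₀)/p₁ = (0.62494 − 0.046958) / 0.62494 ≈ 0.92486.
Attributable cases ≈ PN × (exposed cases) = 0.92486 × 2701 ≈ 2498.05.

about 2498 cases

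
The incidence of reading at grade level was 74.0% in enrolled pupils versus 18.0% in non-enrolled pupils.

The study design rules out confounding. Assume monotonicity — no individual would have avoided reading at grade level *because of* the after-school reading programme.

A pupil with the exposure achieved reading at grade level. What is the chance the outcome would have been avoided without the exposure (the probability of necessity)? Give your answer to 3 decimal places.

PN ≈ 0.757

p₁ = 0.74, p₀ = 0.18.
Under exogeneity and monotonicity, PN = (p₁ − p₀) / p₁.
PN = (0.74 − 0.18) / 0.74 = 0.56 / 0.74 ≈ 0.7568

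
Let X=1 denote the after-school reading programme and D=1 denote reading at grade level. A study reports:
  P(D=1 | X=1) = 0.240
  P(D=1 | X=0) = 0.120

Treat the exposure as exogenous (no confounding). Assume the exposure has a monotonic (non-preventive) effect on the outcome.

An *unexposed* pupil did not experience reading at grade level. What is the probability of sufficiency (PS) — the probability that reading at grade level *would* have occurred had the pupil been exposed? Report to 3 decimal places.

Let p₁ = 0.24, p₀ = 0.12.
Under exogeneity and monotonicity, PS = (p₁ − p₀) / (1 − p₀).
PS = (0.24 − 0.12) / (1 − 0.12) = 0.12 / 0.88 ≈ 0.1364

PS ≈ 0.136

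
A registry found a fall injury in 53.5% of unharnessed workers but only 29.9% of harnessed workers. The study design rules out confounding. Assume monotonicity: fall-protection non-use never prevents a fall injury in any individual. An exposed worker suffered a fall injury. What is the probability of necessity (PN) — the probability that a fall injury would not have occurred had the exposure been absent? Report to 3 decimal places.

PN ≈ 0.441

p₁ = 0.535, p₀ = 0.299.
Under exogeneity and monotonicity, PN = (p₁ − p₀) / p₁.
PN = (0.535 − 0.299) / 0.535 = 0.236 / 0.535 ≈ 0.4411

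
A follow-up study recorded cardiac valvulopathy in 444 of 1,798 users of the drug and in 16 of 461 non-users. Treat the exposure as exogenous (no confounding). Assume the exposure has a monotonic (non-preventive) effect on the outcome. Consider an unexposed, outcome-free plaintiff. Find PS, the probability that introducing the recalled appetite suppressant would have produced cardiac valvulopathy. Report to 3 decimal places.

p₁ = P(outcome | exposed) = 444/1798 = 0.24694
p₀ = P(outcome | unexposed) = 16/461 = 0.034707
Under exogeneity and monotonicity, PS = (p₁ − p₀) / (1 − p₀).
PS = (0.24694 − 0.034707) / (1 − 0.034707) = 0.21223 / 0.96529 ≈ 0.2199

PS ≈ 0.220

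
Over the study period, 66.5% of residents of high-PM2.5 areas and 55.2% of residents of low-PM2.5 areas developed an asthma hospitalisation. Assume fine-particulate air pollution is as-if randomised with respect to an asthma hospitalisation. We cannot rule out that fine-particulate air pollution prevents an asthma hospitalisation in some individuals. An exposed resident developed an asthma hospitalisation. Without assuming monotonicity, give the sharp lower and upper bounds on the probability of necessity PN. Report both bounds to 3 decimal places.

p₁ = 0.665, p₀ = 0.552.
Under exogeneity alone the bounds on PN are max{0,(p₁−p₀)/p₁} ≤ PN ≤ min{1,(1−p₀)/p₁}.
  lower = (p₁ − p₀)/p₁ = 0.113 / 0.665 ≈ 0.1699
  upper = min{1, (1 − p₀)/p₁} = 0.448 / 0.665 ≈ 0.6737

0.170 ≤ PN ≤ 0.674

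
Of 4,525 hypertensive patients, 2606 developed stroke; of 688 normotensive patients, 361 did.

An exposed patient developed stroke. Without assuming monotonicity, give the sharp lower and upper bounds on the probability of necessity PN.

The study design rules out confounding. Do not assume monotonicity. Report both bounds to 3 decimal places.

p₁ = P(outcome | exposed) = 2606/4525 = 0.57591
p₀ = P(outcome | unexposed) = 361/688 = 0.52471
Under exogeneity alone the bounds on PN are max{0,(p₁−p₀)/p₁} ≤ PN ≤ min{1,(1−p₀)/p₁}.
  lower = (p₁ − p₀)/p₁ = 0.051202 / 0.57591 ≈ 0.0889
  upper = min{1, (1 − p₀)/p₁} = 0.47529 / 0.57591 ≈ 0.8253

0.089 ≤ PN ≤ 0.825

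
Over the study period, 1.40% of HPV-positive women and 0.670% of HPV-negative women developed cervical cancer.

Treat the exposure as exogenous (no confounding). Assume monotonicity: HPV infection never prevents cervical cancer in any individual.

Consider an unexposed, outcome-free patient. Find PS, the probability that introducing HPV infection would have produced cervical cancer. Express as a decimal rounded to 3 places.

p₁ = 0.014, p₀ = 0.0067.
Under exogeneity and monotonicity, PS = (p₁ − p₀) / (1 − p₀).
PS = (0.014 − 0.0067) / (1 − 0.0067) = 0.0073 / 0.9933 ≈ 0.0073

PS ≈ 0.007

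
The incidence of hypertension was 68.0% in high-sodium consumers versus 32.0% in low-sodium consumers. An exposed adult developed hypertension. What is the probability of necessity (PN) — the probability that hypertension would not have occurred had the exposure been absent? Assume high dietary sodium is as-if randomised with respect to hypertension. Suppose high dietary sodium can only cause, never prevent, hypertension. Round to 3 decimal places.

p₁ = 0.68, p₀ = 0.32.
Under exogeneity and monotonicity, PN = (p₁ − p₀) / p₁.
PN = (0.68 − 0.32) / 0.68 = 0.36 / 0.68 ≈ 0.5294

PN ≈ 0.529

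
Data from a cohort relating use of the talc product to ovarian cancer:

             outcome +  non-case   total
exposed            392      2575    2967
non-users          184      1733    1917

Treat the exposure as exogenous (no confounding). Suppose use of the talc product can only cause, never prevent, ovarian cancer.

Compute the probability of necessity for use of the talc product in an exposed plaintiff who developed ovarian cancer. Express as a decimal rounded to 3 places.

p₁ = P(outcome | exposed) = 392/2967 = 0.13212
p₀ = P(outcome | unexposed) = 184/1917 = 0.095983
Under exogeneity and monotonicity, PN = (p₁ − p₀) / p₁.
PN = (0.13212 − 0.095983) / 0.13212 = 0.036137 / 0.13212 ≈ 0.2735

PN ≈ 0.274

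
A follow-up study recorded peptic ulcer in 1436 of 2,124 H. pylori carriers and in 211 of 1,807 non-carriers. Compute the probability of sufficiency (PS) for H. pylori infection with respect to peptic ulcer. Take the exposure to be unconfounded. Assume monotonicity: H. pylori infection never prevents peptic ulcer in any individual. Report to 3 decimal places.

PS ≈ 0.633

p₁ = P(outcome | exposed) = 1436/2124 = 0.67608
p₀ = P(outcome | unexposed) = 211/1807 = 0.11677
Under exogeneity and monotonicity, PS = (p₁ − p₀) / (1 − p₀).
PS = (0.67608 − 0.11677) / (1 − 0.11677) = 0.55931 / 0.88323 ≈ 0.6333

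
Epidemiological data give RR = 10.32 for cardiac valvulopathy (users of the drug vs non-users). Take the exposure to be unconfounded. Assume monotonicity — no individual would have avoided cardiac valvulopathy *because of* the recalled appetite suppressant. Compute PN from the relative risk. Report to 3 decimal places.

PN ≈ 0.903

Under exogeneity and monotonicity, PN = (RR − 1) / RR = 1 − 1/RR.
PN = (10.32 − 1) / 10.32 = 9.32 / 10.32 ≈ 0.9031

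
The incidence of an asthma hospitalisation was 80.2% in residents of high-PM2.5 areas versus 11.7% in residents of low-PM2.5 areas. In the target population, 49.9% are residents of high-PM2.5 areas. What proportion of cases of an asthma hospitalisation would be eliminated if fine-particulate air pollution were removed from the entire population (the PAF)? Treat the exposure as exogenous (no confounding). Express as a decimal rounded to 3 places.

p₁ = 0.802, p₀ = 0.117.
Overall risk P(Y=1) = π·p₁ + (1−π)·p₀ = 0.499×0.802 + 0.501×0.117 = 0.45881.
Under exogeneity, PAF = [P(Y=1) − p₀] / P(Y=1).
PAF = (0.45881 − 0.117) / 0.45881 ≈ 0.7450

PAF ≈ 0.745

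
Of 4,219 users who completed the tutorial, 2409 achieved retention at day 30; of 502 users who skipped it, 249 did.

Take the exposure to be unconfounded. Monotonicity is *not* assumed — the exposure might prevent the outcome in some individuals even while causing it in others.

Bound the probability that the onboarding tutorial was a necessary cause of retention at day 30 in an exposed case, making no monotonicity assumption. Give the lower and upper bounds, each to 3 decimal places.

p₁ = P(outcome | exposed) = 2409/4219 = 0.57099
p₀ = P(outcome | unexposed) = 249/502 = 0.49602
Under exogeneity alone the bounds on PN are max{0,(p₁−p₀)/p₁} ≤ PN ≤ min{1,(1−p₀)/p₁}.
  lower = (p₁ − p₀)/p₁ = 0.074972 / 0.57099 ≈ 0.1313
  upper = min{1, (1 − p₀)/p₁} = 0.50398 / 0.57099 ≈ 0.8827

0.131 ≤ PN ≤ 0.883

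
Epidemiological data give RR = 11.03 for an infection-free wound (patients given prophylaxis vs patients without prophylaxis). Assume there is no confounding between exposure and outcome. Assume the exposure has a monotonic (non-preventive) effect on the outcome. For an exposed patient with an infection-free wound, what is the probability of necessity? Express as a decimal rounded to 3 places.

Under exogeneity and monotonicity, PN = (RR − 1) / RR = 1 − 1/RR.
PN = (11.03 − 1) / 11.03 = 10.03 / 11.03 ≈ 0.9093

PN ≈ 0.909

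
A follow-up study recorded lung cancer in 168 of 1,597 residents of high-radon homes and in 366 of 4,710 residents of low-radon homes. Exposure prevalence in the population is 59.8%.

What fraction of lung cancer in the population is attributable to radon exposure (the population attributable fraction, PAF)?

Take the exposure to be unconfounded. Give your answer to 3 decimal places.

PAF ≈ 0.175

p₁ = P(outcome | exposed) = 168/1597 = 0.1052
p₀ = P(outcome | unexposed) = 366/4710 = 0.077707
Overall risk P(Y=1) = π·p₁ + (1−π)·p₀ = 0.598×0.1052 + 0.402×0.077707 = 0.094146.
Under exogeneity, PAF = [P(Y=1) − p₀] / P(Y=1).
PAF = (0.094146 − 0.077707) / 0.094146 ≈ 0.1746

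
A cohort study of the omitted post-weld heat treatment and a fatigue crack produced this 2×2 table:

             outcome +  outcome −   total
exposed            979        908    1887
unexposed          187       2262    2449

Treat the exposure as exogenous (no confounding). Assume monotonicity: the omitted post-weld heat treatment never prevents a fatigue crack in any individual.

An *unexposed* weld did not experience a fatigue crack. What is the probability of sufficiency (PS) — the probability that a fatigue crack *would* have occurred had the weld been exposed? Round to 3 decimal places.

PS ≈ 0.479

p₁ = P(outcome | exposed) = 979/1887 = 0.51881
p₀ = P(outcome | unexposed) = 187/2449 = 0.076358
Under exogeneity and monotonicity, PS = (p₁ − p₀)/(1 − p₀).
PS = (0.51881 − 0.076358) / 0.92364 ≈ 0.4790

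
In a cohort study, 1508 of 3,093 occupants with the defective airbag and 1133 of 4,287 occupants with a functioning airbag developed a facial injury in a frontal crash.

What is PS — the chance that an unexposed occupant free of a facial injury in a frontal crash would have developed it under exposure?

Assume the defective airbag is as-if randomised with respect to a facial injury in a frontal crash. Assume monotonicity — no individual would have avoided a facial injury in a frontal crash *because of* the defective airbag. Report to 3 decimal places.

p₁ = P(outcome | exposed) = 1508/3093 = 0.48755
p₀ = P(outcome | unexposed) = 1133/4287 = 0.26429
Under exogeneity and monotonicity, PS = (p₁ − p₀) / (1 − p₀).
PS = (0.48755 − 0.26429) / (1 − 0.26429) = 0.22327 / 0.73571 ≈ 0.3035

PS ≈ 0.303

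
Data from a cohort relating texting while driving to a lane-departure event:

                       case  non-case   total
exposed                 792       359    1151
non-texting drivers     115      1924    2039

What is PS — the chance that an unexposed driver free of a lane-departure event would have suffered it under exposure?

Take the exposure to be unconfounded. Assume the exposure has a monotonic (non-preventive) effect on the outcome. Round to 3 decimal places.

PS ≈ 0.669

p₁ = P(outcome | exposed) = 792/1151 = 0.6881
p₀ = P(outcome | unexposed) = 115/2039 = 0.0564
Under exogeneity and monotonicity, PS = (p₁ − p₀)/(1 − p₀).
PS = (0.6881 − 0.0564) / 0.9436 ≈ 0.6695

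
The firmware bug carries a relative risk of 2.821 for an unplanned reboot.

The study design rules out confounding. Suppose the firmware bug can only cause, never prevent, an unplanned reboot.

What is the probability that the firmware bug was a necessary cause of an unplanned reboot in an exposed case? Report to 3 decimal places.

Under exogeneity and monotonicity, PN = (RR − 1) / RR = 1 − 1/RR.
PN = (2.821 − 1) / 2.821 = 1.821 / 2.821 ≈ 0.6455

PN ≈ 0.646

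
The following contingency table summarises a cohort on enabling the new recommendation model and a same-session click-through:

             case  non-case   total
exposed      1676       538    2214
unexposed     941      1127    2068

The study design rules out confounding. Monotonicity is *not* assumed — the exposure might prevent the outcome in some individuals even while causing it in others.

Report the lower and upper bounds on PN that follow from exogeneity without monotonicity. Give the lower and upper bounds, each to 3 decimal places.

p₁ = P(outcome | exposed) = 1676/2214 = 0.757
p₀ = P(outcome | unexposed) = 941/2068 = 0.45503
Under exogeneity alone the bounds on PN are max{0,(p₁−p₀)/p₁} ≤ PN ≤ min{1,(1−p₀)/p₁}.
  lower = (p₁ − p₀)/p₁ = 0.30197 / 0.757 ≈ 0.3989
  upper = min{1, (1 − p₀)/p₁} = 0.54497 / 0.757 ≈ 0.7199

0.399 ≤ PN ≤ 0.720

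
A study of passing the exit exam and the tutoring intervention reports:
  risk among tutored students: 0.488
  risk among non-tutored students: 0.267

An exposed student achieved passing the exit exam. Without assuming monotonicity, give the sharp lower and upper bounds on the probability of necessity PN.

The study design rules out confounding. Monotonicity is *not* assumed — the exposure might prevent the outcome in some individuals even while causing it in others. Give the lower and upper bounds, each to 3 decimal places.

Let p₁ = 0.488, p₀ = 0.267.
Under exogeneity alone the bounds on PN are max{0,(p₁−p₀)/p₁} ≤ PN ≤ min{1,(1−p₀)/p₁}.
  lower = (p₁ − p₀)/p₁ = 0.221 / 0.488 ≈ 0.4529
  upper = min{1, (1 − p₀)/p₁} = 0.733 / 0.488 ≈ 1.5020 → capped at 1

0.453 ≤ PN ≤ 1.000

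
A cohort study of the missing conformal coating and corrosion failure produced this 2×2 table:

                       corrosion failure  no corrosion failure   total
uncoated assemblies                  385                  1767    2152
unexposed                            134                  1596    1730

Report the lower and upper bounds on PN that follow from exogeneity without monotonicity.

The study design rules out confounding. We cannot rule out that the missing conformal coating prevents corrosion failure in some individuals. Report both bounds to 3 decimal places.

0.567 ≤ PN ≤ 1.000

p₁ = P(outcome | exposed) = 385/2152 = 0.1789
p₀ = P(outcome | unexposed) = 134/1730 = 0.077457
Under exogeneity alone the bounds on PN are max{0,(p₁−p₀)/p₁} ≤ PN ≤ min{1,(1−p₀)/p₁}.
  lower = (p₁ − p₀)/p₁ = 0.10145 / 0.1789 ≈ 0.5670
  upper = min{1, (1 − p₀)/p₁} = 0.92254 / 0.1789 ≈ 5.1567 → capped at 1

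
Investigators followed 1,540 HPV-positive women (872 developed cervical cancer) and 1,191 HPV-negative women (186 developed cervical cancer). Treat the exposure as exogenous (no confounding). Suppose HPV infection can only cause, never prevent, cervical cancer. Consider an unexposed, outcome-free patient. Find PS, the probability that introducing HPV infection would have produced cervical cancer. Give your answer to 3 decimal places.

p₁ = P(outcome | exposed) = 872/1540 = 0.56623
p₀ = P(outcome | unexposed) = 186/1191 = 0.15617
Under exogeneity and monotonicity, PS = (p₁ − p₀) / (1 − p₀).
PS = (0.56623 − 0.15617) / (1 − 0.15617) = 0.41006 / 0.84383 ≈ 0.4860

PS ≈ 0.486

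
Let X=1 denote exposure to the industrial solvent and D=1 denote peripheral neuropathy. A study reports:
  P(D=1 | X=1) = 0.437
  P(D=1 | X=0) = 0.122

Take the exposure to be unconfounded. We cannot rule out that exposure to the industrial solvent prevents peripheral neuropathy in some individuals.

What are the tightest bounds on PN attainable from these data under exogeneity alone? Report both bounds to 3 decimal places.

Let p₁ = 0.437, p₀ = 0.122.
Under exogeneity alone the bounds on PN are max{0,(p₁−p₀)/p₁} ≤ PN ≤ min{1,(1−p₀)/p₁}.
  lower = (p₁ − p₀)/p₁ = 0.315 / 0.437 ≈ 0.7208
  upper = min{1, (1 − p₀)/p₁} = 0.878 / 0.437 ≈ 2.0092 → capped at 1

0.721 ≤ PN ≤ 1.000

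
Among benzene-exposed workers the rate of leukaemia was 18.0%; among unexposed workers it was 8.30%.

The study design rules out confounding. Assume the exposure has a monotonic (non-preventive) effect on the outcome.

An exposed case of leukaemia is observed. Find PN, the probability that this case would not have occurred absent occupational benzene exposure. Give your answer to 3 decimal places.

p₁ = 0.18, p₀ = 0.083.
Under exogeneity and monotonicity, PN = (p₁ − p₀) / p₁.
PN = (0.18 − 0.083) / 0.18 = 0.097 / 0.18 ≈ 0.5389

PN ≈ 0.539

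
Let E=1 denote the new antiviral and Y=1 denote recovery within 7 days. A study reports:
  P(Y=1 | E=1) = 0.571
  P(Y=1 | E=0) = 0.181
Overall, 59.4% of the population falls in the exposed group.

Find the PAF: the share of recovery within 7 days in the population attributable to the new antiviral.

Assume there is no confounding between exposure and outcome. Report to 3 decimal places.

PAF ≈ 0.561

Let p₁ = 0.571, p₀ = 0.181.
Overall risk P(Y=1) = π·p₁ + (1−π)·p₀ = 0.594×0.571 + 0.406×0.181 = 0.41266.
Under exogeneity, PAF = [P(Y=1) − p₀] / P(Y=1).
PAF = (0.41266 − 0.181) / 0.41266 ≈ 0.5614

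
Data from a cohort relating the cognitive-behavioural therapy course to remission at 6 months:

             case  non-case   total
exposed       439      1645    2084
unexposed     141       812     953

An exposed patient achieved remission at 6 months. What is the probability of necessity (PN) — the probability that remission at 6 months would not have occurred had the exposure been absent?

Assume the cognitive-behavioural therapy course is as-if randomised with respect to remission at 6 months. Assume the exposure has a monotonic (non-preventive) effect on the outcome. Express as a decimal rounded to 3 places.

p₁ = P(outcome | exposed) = 439/2084 = 0.21065
p₀ = P(outcome | unexposed) = 141/953 = 0.14795
Under exogeneity and monotonicity, PN = (p₁ − p₀)/p₁.
PN = (0.21065 − 0.14795) / 0.21065 ≈ 0.2976

PN ≈ 0.298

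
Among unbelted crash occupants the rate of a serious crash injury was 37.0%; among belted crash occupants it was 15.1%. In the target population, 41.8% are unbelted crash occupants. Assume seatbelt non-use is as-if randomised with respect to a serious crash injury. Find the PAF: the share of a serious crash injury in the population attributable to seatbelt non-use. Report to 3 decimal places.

PAF ≈ 0.377

p₁ = 0.37, p₀ = 0.151.
Overall risk P(Y=1) = π·p₁ + (1−π)·p₀ = 0.418×0.37 + 0.582×0.151 = 0.24254.
Under exogeneity, PAF = [P(Y=1) − p₀] / P(Y=1).
PAF = (0.24254 − 0.151) / 0.24254 ≈ 0.3774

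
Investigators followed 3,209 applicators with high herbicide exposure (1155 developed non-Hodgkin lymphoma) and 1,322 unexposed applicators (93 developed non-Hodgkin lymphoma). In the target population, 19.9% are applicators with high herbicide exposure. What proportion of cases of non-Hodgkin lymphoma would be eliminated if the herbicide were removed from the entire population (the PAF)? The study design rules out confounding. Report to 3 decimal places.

p₁ = P(outcome | exposed) = 1155/3209 = 0.35993
p₀ = P(outcome | unexposed) = 93/1322 = 0.070348
Overall risk P(Y=1) = π·p₁ + (1−π)·p₀ = 0.199×0.35993 + 0.801×0.070348 = 0.12797.
Under exogeneity, PAF = [P(Y=1) − p₀] / P(Y=1).
PAF = (0.12797 − 0.070348) / 0.12797 ≈ 0.4503

PAF ≈ 0.450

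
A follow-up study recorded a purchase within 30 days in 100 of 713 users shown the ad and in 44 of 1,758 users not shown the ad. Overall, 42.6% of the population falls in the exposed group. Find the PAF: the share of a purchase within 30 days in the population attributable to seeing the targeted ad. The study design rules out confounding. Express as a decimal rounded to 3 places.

PAF ≈ 0.662

p₁ = P(outcome | exposed) = 100/713 = 0.14025
p₀ = P(outcome | unexposed) = 44/1758 = 0.025028
Overall risk P(Y=1) = π·p₁ + (1−π)·p₀ = 0.426×0.14025 + 0.574×0.025028 = 0.074114.
Under exogeneity, PAF = [P(Y=1) − p₀] / P(Y=1).
PAF = (0.074114 − 0.025028) / 0.074114 ≈ 0.6623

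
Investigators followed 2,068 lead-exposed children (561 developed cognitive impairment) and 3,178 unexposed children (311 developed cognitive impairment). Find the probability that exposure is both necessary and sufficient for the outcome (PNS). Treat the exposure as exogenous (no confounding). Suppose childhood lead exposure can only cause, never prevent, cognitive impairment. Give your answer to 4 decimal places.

p₁ = P(outcome | exposed) = 561/2068 = 0.27128
p₀ = P(outcome | unexposed) = 311/3178 = 0.09786
Under exogeneity and monotonicity, PNS = p₁ − p₀.
PNS = 0.27128 − 0.09786 = 0.17342

PNS ≈ 0.1734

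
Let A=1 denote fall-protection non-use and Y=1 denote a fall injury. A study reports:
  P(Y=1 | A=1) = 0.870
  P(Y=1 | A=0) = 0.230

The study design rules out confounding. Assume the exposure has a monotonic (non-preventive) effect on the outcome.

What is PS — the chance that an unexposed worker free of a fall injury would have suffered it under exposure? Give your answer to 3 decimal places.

Let p₁ = 0.87, p₀ = 0.23.
Under exogeneity and monotonicity, PS = (p₁ − p₀) / (1 − p₀).
PS = (0.87 − 0.23) / (1 − 0.23) = 0.64 / 0.77 ≈ 0.8312

PS ≈ 0.831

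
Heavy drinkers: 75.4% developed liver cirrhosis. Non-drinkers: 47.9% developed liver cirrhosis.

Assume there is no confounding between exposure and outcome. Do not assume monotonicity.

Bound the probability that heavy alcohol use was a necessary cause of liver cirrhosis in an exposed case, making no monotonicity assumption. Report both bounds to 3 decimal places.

0.365 ≤ PN ≤ 0.691

p₁ = 0.754, p₀ = 0.479.
Under exogeneity alone the bounds on PN are max{0,(p₁−p₀)/p₁} ≤ PN ≤ min{1,(1−p₀)/p₁}.
  lower = (p₁ − p₀)/p₁ = 0.275 / 0.754 ≈ 0.3647
  upper = min{1, (1 − p₀)/p₁} = 0.521 / 0.754 ≈ 0.6910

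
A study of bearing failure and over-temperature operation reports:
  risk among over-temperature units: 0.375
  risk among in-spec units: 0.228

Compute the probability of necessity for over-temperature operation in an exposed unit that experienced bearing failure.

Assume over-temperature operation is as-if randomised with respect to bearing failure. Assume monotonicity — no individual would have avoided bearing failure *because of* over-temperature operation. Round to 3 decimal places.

PN ≈ 0.392

Let p₁ = 0.375, p₀ = 0.228.
Under exogeneity and monotonicity, PN = (p₁ − p₀) / p₁.
PN = (0.375 − 0.228) / 0.375 = 0.147 / 0.375 ≈ 0.3920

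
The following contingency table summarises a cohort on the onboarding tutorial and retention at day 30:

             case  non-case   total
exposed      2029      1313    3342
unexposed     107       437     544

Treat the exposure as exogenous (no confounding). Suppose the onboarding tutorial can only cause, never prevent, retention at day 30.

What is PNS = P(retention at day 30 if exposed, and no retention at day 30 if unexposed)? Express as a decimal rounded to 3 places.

p₁ = P(outcome | exposed) = 2029/3342 = 0.60712
p₀ = P(outcome | unexposed) = 107/544 = 0.19669
Under exogeneity and monotonicity, PNS = p₁ − p₀.
PNS = 0.60712 − 0.19669 = 0.41043

PNS ≈ 0.410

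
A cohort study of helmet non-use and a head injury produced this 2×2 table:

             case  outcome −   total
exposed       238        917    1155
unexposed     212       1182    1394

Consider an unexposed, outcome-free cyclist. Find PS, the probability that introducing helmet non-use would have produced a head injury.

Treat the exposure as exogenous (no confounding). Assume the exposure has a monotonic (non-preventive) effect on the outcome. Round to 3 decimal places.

PS ≈ 0.064

p₁ = P(outcome | exposed) = 238/1155 = 0.20606
p₀ = P(outcome | unexposed) = 212/1394 = 0.15208
Under exogeneity and monotonicity, PS = (p₁ − p₀)/(1 − p₀).
PS = (0.20606 − 0.15208) / 0.84792 ≈ 0.0637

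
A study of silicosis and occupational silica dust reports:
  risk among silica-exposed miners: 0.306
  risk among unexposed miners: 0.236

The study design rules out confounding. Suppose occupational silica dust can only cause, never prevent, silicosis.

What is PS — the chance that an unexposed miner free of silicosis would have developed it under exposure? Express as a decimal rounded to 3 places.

PS ≈ 0.092

Let p₁ = 0.306, p₀ = 0.236.
Under exogeneity and monotonicity, PS = (p₁ − p₀) / (1 − p₀).
PS = (0.306 − 0.236) / (1 − 0.236) = 0.07 / 0.764 ≈ 0.0916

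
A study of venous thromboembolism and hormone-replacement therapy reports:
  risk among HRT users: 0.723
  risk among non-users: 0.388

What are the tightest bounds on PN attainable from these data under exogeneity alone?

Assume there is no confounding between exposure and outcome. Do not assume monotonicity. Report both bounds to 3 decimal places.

0.463 ≤ PN ≤ 0.846

Let p₁ = 0.723, p₀ = 0.388.
Under exogeneity alone the bounds on PN are max{0,(p₁−p₀)/p₁} ≤ PN ≤ min{1,(1−p₀)/p₁}.
  lower = (p₁ − p₀)/p₁ = 0.335 / 0.723 ≈ 0.4633
  upper = min{1, (1 − p₀)/p₁} = 0.612 / 0.723 ≈ 0.8465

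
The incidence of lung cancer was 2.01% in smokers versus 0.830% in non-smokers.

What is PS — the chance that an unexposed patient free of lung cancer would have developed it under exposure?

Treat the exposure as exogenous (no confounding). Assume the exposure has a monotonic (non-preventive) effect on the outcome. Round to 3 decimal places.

PS ≈ 0.012

p₁ = 0.0201, p₀ = 0.0083.
Under exogeneity and monotonicity, PS = (p₁ − p₀) / (1 − p₀).
PS = (0.0201 − 0.0083) / (1 − 0.0083) = 0.0118 / 0.9917 ≈ 0.0119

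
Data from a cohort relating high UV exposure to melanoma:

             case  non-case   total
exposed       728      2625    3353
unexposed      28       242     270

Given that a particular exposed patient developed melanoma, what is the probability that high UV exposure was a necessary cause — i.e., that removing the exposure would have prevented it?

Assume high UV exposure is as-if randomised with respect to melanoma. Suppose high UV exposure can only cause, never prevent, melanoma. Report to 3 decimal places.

PN ≈ 0.522

p₁ = P(outcome | exposed) = 728/3353 = 0.21712
p₀ = P(outcome | unexposed) = 28/270 = 0.1037
Under exogeneity and monotonicity, PN = (p₁ − p₀) / p₁.
PN = (0.21712 − 0.1037) / 0.21712 = 0.11342 / 0.21712 ≈ 0.5224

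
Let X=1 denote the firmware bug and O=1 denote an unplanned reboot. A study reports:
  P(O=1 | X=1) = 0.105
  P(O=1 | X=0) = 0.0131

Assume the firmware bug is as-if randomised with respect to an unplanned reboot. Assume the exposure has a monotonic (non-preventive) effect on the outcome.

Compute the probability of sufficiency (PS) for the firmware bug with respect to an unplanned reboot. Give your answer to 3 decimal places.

PS ≈ 0.093

Let p₁ = 0.105, p₀ = 0.0131.
Under exogeneity and monotonicity, PS = (p₁ − p₀) / (1 − p₀).
PS = (0.105 − 0.0131) / (1 − 0.0131) = 0.0919 / 0.9869 ≈ 0.0931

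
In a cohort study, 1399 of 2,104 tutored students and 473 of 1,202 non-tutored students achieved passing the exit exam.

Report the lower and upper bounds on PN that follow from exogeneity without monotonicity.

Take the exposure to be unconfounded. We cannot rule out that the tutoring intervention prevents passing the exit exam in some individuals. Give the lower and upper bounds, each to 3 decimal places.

0.408 ≤ PN ≤ 0.912

p₁ = P(outcome | exposed) = 1399/2104 = 0.66492
p₀ = P(outcome | unexposed) = 473/1202 = 0.39351
Under exogeneity alone the bounds on PN are max{0,(p₁−p₀)/p₁} ≤ PN ≤ min{1,(1−p₀)/p₁}.
  lower = (p₁ − p₀)/p₁ = 0.27141 / 0.66492 ≈ 0.4082
  upper = min{1, (1 − p₀)/p₁} = 0.60649 / 0.66492 ≈ 0.9121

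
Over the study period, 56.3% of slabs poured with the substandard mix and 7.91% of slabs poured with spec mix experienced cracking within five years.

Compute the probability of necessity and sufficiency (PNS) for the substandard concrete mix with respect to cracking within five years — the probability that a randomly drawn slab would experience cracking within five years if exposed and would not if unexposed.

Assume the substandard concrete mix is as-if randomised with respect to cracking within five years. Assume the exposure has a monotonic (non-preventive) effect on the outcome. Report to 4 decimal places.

p₁ = 0.563, p₀ = 0.0791.
Under exogeneity and monotonicity, PNS = p₁ − p₀.
PNS = 0.563 − 0.0791 = 0.4839

PNS ≈ 0.4839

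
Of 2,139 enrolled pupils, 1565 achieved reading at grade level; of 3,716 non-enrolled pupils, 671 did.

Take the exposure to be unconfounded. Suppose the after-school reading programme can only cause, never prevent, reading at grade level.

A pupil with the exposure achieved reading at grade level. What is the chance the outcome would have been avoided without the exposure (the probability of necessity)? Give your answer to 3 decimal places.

p₁ = P(outcome | exposed) = 1565/2139 = 0.73165
p₀ = P(outcome | unexposed) = 671/3716 = 0.18057
Under exogeneity and monotonicity, PN = (p₁ − p₀) / p₁.
PN = (0.73165 − 0.18057) / 0.73165 = 0.55108 / 0.73165 ≈ 0.7532

PN ≈ 0.753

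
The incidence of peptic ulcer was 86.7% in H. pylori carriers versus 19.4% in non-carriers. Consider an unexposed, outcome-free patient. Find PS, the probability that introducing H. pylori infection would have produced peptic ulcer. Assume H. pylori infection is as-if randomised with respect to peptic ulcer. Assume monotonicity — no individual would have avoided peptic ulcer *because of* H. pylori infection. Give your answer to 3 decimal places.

p₁ = 0.867, p₀ = 0.194.
Under exogeneity and monotonicity, PS = (p₁ − p₀) / (1 − p₀).
PS = (0.867 − 0.194) / (1 − 0.194) = 0.673 / 0.806 ≈ 0.8350

PS ≈ 0.835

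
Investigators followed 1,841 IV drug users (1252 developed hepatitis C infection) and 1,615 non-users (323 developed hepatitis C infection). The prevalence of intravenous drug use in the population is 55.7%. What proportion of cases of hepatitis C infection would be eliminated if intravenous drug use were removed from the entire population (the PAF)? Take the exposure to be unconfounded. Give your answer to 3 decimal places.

PAF ≈ 0.572

p₁ = P(outcome | exposed) = 1252/1841 = 0.68007
p₀ = P(outcome | unexposed) = 323/1615 = 0.2
Overall risk P(Y=1) = π·p₁ + (1−π)·p₀ = 0.557×0.68007 + 0.443×0.2 = 0.4674.
Under exogeneity, PAF = [P(Y=1) − p₀] / P(Y=1).
PAF = (0.4674 − 0.2) / 0.4674 ≈ 0.5721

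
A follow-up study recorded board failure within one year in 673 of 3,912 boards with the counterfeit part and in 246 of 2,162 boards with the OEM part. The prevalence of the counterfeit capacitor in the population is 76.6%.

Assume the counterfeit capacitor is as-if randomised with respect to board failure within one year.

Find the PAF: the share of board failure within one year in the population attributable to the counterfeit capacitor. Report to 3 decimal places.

PAF ≈ 0.282

p₁ = P(outcome | exposed) = 673/3912 = 0.17203
p₀ = P(outcome | unexposed) = 246/2162 = 0.11378
Overall risk P(Y=1) = π·p₁ + (1−π)·p₀ = 0.766×0.17203 + 0.234×0.11378 = 0.1584.
Under exogeneity, PAF = [P(Y=1) − p₀] / P(Y=1).
PAF = (0.1584 − 0.11378) / 0.1584 ≈ 0.2817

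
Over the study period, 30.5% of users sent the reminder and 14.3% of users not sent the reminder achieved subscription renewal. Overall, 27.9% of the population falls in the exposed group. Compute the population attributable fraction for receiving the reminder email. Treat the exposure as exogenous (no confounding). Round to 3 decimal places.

p₁ = 0.305, p₀ = 0.143.
Overall risk P(Y=1) = π·p₁ + (1−π)·p₀ = 0.279×0.305 + 0.721×0.143 = 0.1882.
Under exogeneity, PAF = [P(Y=1) − p₀] / P(Y=1).
PAF = (0.1882 − 0.143) / 0.1882 ≈ 0.2402

PAF ≈ 0.240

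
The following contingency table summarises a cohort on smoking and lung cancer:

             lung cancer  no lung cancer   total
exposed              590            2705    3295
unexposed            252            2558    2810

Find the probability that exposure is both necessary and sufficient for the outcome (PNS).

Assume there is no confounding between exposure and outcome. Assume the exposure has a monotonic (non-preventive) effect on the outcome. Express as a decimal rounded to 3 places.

p₁ = P(outcome | exposed) = 590/3295 = 0.17906
p₀ = P(outcome | unexposed) = 252/2810 = 0.08968
Under exogeneity and monotonicity, PNS = p₁ − p₀.
PNS = 0.17906 − 0.08968 = 0.089379

PNS ≈ 0.089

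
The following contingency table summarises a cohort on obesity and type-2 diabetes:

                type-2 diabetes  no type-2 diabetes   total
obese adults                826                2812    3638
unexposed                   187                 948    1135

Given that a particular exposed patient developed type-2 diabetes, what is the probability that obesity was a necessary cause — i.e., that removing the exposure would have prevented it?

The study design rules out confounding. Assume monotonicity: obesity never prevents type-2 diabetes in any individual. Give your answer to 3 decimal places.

PN ≈ 0.274

p₁ = P(outcome | exposed) = 826/3638 = 0.22705
p₀ = P(outcome | unexposed) = 187/1135 = 0.16476
Under exogeneity and monotonicity, PN = (p₁ − p₀)/p₁.
PN = (0.22705 − 0.16476) / 0.22705 ≈ 0.2743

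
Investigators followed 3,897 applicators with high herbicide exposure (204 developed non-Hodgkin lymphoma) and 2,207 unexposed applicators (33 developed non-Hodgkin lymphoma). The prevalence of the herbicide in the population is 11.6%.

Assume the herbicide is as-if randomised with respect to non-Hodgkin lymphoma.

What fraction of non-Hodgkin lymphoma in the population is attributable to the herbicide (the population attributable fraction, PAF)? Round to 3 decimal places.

p₁ = P(outcome | exposed) = 204/3897 = 0.052348
p₀ = P(outcome | unexposed) = 33/2207 = 0.014952
Overall risk P(Y=1) = π·p₁ + (1−π)·p₀ = 0.116×0.052348 + 0.884×0.014952 = 0.01929.
Under exogeneity, PAF = [P(Y=1) − p₀] / P(Y=1).
PAF = (0.01929 − 0.014952) / 0.01929 ≈ 0.2249

PAF ≈ 0.225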